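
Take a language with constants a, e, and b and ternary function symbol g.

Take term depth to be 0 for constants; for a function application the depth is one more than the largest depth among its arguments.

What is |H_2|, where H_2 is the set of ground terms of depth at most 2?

27003

If N_k denotes the number of depth-≤k ground terms, the 3 constants give N_0 = 3, and each function symbol of arity r contributes N_{k-1}^r new terms at level k: N_k = 3 + N_{k-1}^3.
N_0 = 3
N_1 = 3 + 3^3 = 30
N_2 = 3 + 30^3 = 27003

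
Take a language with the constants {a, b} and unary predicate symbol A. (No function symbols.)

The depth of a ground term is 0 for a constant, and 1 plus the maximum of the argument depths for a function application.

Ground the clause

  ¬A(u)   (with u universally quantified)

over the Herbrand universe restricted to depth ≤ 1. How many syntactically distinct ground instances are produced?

2

Ground terms of depth ≤ 1:
  With no function symbols every ground term is a constant, so there are exactly 2 ground terms at every depth bound.
  N_0 = 2
  N_1 = 2
  Explicitly: a, b.
So there are 2 ground terms available for substitution.
The variable u ranges independently over the available ground terms, and distinct assignments produce distinct instances.
Number of ground instances = 2.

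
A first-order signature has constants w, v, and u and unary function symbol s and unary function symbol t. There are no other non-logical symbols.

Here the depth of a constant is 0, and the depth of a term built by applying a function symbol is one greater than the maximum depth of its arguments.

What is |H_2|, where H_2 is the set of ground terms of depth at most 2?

Let N_k = |{terms of depth ≤ k}|. Then N_0 = 3 and N_k = 3 + N_{k-1} + N_{k-1} for k ≥ 1 (one summand per function symbol, arity giving the exponent).
N_0 = 3
N_1 = 3 + 3 + 3 = 9
N_2 = 3 + 9 + 9 = 21

21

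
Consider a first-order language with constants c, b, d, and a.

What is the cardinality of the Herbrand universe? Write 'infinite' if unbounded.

There are no function symbols, so every ground term is one of the 4 constants.
The Herbrand universe is {c, b, d, a}, which is finite with 4 elements.

4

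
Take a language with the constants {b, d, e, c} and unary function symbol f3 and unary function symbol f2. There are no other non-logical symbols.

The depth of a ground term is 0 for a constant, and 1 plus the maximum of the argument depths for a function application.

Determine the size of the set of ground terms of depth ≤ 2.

Write N_k for the number of ground terms of depth ≤ k. A term of depth ≤ k is either a constant or a function symbol applied to arguments of depth ≤ k−1, so N_k = 4 + N_{k-1} + N_{k-1}.
N_0 = 4
N_1 = 4 + 4 + 4 = 12
N_2 = 4 + 12 + 12 = 28

28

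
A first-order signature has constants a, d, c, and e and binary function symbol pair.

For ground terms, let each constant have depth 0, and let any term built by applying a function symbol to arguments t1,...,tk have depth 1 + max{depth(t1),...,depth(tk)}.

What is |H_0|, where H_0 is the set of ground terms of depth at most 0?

4

Let N_k = |{terms of depth ≤ k}|. Then N_0 = 4 and N_k = 4 + N_{k-1}^2 for k ≥ 1 (one summand per function symbol, arity giving the exponent).
N_0 = 4
Explicitly: a, d, c, e.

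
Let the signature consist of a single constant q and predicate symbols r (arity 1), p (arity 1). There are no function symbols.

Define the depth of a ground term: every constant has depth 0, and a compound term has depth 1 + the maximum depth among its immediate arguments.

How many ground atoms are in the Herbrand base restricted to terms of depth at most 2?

2

First count ground terms of depth ≤ 2.
With no function symbols every ground term is a constant, so there is exactly 1 ground term at every depth bound.
N_0 = 1
N_1 = 1
N_2 = 1
Explicitly: q.
So |H| = 1.
Ground atoms are formed by filling each argument slot of a predicate with a term from H, so an r-ary predicate gives |H|^r atoms:
  r: 1;  p: 1
Total ground atoms: 1 + 1 = 2.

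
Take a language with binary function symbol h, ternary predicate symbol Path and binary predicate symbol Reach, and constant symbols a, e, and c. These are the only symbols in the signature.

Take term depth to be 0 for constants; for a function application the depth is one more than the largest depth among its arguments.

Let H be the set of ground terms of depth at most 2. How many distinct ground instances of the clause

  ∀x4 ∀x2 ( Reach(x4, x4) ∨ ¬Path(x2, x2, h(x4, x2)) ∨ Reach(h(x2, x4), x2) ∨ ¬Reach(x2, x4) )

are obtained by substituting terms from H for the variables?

Ground terms of depth ≤ 2:
  If N_k denotes the number of depth-≤k ground terms, the 3 constants give N_0 = 3, and each function symbol of arity r contributes N_{k-1}^r new terms at level k: N_k = 3 + N_{k-1}^2.
  N_0 = 3
  N_1 = 3 + 3^2 = 12
  N_2 = 3 + 12^2 = 147
So there are 147 ground terms available for substitution.
The body mentions every one of the 2 quantified variables; since ground terms form a free algebra, no two substitutions collapse to the same formula.
Number of ground instances = 147^2 = 21609.

21609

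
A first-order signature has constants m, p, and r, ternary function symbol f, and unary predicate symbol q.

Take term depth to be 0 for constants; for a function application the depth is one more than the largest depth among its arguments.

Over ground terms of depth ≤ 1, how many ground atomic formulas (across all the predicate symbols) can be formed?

30

First count ground terms of depth ≤ 1.
Count level by level. With function symbols f/3, the terms of depth ≤ k are the 3 constants together with each function applied to depth-≤(k−1) tuples, so N_k = 3 + N_{k-1}^3.
N_0 = 3
N_1 = 3 + 3^3 = 30
So |H| = 30.
A ground atom is a predicate applied to a tuple of terms from H, so the count is the sum over predicates of |H|^arity:
  q: 30
Total ground atoms: 30.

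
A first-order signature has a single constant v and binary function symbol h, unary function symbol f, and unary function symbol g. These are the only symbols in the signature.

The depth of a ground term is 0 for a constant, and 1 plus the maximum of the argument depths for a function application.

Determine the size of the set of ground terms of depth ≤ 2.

25

Let N_k = |{terms of depth ≤ k}|. Then N_0 = 1 and N_k = 1 + N_{k-1}^2 + N_{k-1} + N_{k-1} for k ≥ 1 (one summand per function symbol, arity giving the exponent).
N_0 = 1
N_1 = 1 + 1^2 + 1 + 1 = 4
N_2 = 1 + 4^2 + 4 + 4 = 25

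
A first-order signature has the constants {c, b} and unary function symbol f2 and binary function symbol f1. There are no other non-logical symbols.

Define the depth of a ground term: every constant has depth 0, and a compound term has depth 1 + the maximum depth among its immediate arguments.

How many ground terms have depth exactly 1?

Let N_k = |{terms of depth ≤ k}|. Then N_0 = 2 and N_k = 2 + N_{k-1} + N_{k-1}^2 for k ≥ 1 (one summand per function symbol, arity giving the exponent).
N_0 = 2
N_1 = 2 + 2 + 2^2 = 8
Terms of depth exactly 1: N_1 − N_0 = 8 − 2 = 6.

6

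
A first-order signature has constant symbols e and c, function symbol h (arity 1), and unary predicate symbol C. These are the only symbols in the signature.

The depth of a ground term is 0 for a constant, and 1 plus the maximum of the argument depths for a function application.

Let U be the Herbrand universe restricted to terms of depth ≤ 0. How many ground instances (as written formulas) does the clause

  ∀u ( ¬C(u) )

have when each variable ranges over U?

2

Ground terms of depth ≤ 0:
  If N_k denotes the number of depth-≤k ground terms, the 2 constants give N_0 = 2, and each function symbol of arity r contributes N_{k-1}^r new terms at level k: N_k = 2 + N_{k-1}.
  N_0 = 2
So there are 2 ground terms available for substitution.
The variable u ranges independently over the available ground terms, and distinct assignments produce distinct instances.
Number of ground instances = 2.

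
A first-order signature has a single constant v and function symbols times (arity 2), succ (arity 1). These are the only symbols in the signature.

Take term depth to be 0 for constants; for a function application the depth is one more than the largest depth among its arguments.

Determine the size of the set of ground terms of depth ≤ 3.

If N_k denotes the number of depth-≤k ground terms, the 1 constant gives N_0 = 1, and each function symbol of arity r contributes N_{k-1}^r new terms at level k: N_k = 1 + N_{k-1}^2 + N_{k-1}.
N_0 = 1
N_1 = 1 + 1^2 + 1 = 3
N_2 = 1 + 3^2 + 3 = 13
N_3 = 1 + 13^2 + 13 = 183

183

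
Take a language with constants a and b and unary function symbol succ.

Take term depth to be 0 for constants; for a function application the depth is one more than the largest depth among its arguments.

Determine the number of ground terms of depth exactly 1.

Let N_k = |{terms of depth ≤ k}|. Then N_0 = 2 and N_k = 2 + N_{k-1} for k ≥ 1 (one summand per function symbol, arity giving the exponent).
N_0 = 2
N_1 = 2 + 2 = 4
Terms of depth exactly 1: N_1 − N_0 = 4 − 2 = 2.

2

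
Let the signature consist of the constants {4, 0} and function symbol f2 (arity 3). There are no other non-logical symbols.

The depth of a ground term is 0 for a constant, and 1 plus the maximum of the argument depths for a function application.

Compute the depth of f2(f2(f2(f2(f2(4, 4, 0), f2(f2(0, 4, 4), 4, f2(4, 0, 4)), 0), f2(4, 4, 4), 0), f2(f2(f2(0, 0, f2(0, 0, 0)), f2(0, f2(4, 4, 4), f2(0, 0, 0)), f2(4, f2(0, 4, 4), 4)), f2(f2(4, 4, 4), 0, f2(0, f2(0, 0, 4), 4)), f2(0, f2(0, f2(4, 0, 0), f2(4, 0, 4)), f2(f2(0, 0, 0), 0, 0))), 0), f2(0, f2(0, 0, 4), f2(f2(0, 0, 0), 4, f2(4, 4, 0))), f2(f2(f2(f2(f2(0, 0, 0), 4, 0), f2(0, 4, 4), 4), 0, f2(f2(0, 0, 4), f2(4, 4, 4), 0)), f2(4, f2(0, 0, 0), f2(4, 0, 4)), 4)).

6

depth(f2(4, 4, 0)) = 1 + max(0, 0, 0) = 1
depth(f2(0, 4, 4)) = 1 + max(0, 0, 0) = 1
depth(f2(4, 0, 4)) = 1 + max(0, 0, 0) = 1
depth(f2(f2(0, 4, 4), 4, f2(4, 0, 4))) = 1 + max(1, 0, 1) = 2
depth(f2(f2(4, 4, 0), f2(f2(0, 4, 4), 4, f2(4, 0, 4)), 0)) = 1 + max(1, 2, 0) = 3
depth(f2(4, 4, 4)) = 1 + max(0, 0, 0) = 1
depth(f2(f2(f2(4, 4, 0), f2(f2(0, 4, 4), 4, f2(4, 0, 4)), 0), f2(4, 4, 4), 0)) = 1 + max(3, 1, 0) = 4
depth(f2(0, 0, 0)) = 1 + max(0, 0, 0) = 1
depth(f2(0, 0, f2(0, 0, 0))) = 1 + max(0, 0, 1) = 2
depth(f2(0, f2(4, 4, 4), f2(0, 0, 0))) = 1 + max(0, 1, 1) = 2
depth(f2(4, f2(0, 4, 4), 4)) = 1 + max(0, 1, 0) = 2
depth(f2(f2(0, 0, f2(0, 0, 0)), f2(0, f2(4, 4, 4), f2(0, 0, 0)), f2(4, f2(0, 4, 4), 4))) = 1 + max(2, 2, 2) = 3
depth(f2(0, 0, 4)) = 1 + max(0, 0, 0) = 1
depth(f2(0, f2(0, 0, 4), 4)) = 1 + max(0, 1, 0) = 2
depth(f2(f2(4, 4, 4), 0, f2(0, f2(0, 0, 4), 4))) = 1 + max(1, 0, 2) = 3
depth(f2(4, 0, 0)) = 1 + max(0, 0, 0) = 1
depth(f2(0, f2(4, 0, 0), f2(4, 0, 4))) = 1 + max(0, 1, 1) = 2
depth(f2(f2(0, 0, 0), 0, 0)) = 1 + max(1, 0, 0) = 2
depth(f2(0, f2(0, f2(4, 0, 0), f2(4, 0, 4)), f2(f2(0, 0, 0), 0, 0))) = 1 + max(0, 2, 2) = 3
depth(f2(f2(f2(0, 0, f2(0, 0, 0)), f2(0, f2(4, 4, 4), f2(0, 0, 0)), f2(4, f2(0, 4, 4), 4)), f2(f2(4, 4, 4), 0, f2(0, f2(0, 0, 4), 4)), f2(0, f2(0, f2(4, 0, 0), f2(4, 0, 4)), f2(f2(0, 0, 0), 0, 0)))) = 1 + max(3, 3, 3) = 4
depth(f2(f2(f2(f2(4, 4, 0), f2(f2(0, 4, 4), 4, f2(4, 0, 4)), 0), f2(4, 4, 4), 0), f2(f2(f2(0, 0, f2(0, 0, 0)), f2(0, f2(4, 4, 4), f2(0, 0, 0)), f2(4, f2(0, 4, 4), 4)), f2(f2(4, 4, 4), 0, f2(0, f2(0, 0, 4), 4)), f2(0, f2(0, f2(4, 0, 0), f2(4, 0, 4)), f2(f2(0, 0, 0), 0, 0))), 0)) = 1 + max(4, 4, 0) = 5
depth(f2(f2(0, 0, 0), 4, f2(4, 4, 0))) = 1 + max(1, 0, 1) = 2
depth(f2(0, f2(0, 0, 4), f2(f2(0, 0, 0), 4, f2(4, 4, 0)))) = 1 + max(0, 1, 2) = 3
depth(f2(f2(0, 0, 0), 4, 0)) = 1 + max(1, 0, 0) = 2
depth(f2(f2(f2(0, 0, 0), 4, 0), f2(0, 4, 4), 4)) = 1 + max(2, 1, 0) = 3
depth(f2(f2(0, 0, 4), f2(4, 4, 4), 0)) = 1 + max(1, 1, 0) = 2
depth(f2(f2(f2(f2(0, 0, 0), 4, 0), f2(0, 4, 4), 4), 0, f2(f2(0, 0, 4), f2(4, 4, 4), 0))) = 1 + max(3, 0, 2) = 4
depth(f2(4, f2(0, 0, 0), f2(4, 0, 4))) = 1 + max(0, 1, 1) = 2
depth(f2(f2(f2(f2(f2(0, 0, 0), 4, 0), f2(0, 4, 4), 4), 0, f2(f2(0, 0, 4), f2(4, 4, 4), 0)), f2(4, f2(0, 0, 0), f2(4, 0, 4)), 4)) = 1 + max(4, 2, 0) = 5
depth(f2(f2(f2(f2(f2(4, 4, 0), f2(f2(0, 4, 4), 4, f2(4, 0, 4)), 0), f2(4, 4, 4), 0), f2(f2(f2(0, 0, f2(0, 0, 0)), f2(0, f2(4, 4, 4), f2(0, 0, 0)), f2(4, f2(0, 4, 4), 4)), f2(f2(4, 4, 4), 0, f2(0, f2(0, 0, 4), 4)), f2(0, f2(0, f2(4, 0, 0), f2(4, 0, 4)), f2(f2(0, 0, 0), 0, 0))), 0), f2(0, f2(0, 0, 4), f2(f2(0, 0, 0), 4, f2(4, 4, 0))), f2(f2(f2(f2(f2(0, 0, 0), 4, 0), f2(0, 4, 4), 4), 0, f2(f2(0, 0, 4), f2(4, 4, 4), 0)), f2(4, f2(0, 0, 0), f2(4, 0, 4)), 4))) = 1 + max(5, 3, 5) = 6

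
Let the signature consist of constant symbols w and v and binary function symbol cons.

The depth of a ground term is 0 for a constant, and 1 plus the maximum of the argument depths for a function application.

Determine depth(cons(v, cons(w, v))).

depth(cons(w, v)) = 1 + max(0, 0) = 1
depth(cons(v, cons(w, v))) = 1 + max(0, 1) = 2

2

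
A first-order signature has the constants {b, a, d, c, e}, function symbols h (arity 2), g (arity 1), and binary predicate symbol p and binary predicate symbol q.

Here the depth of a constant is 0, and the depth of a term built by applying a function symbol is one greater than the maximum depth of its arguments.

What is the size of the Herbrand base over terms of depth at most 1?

2450

First count ground terms of depth ≤ 1.
Let N_k count ground terms of depth at most k. Each non-constant term of depth ≤ k is some function symbol applied to depth-≤(k−1) arguments, giving N_k = 5 + N_{k-1}^2 + N_{k-1}.
N_0 = 5
N_1 = 5 + 5^2 + 5 = 35
So |H| = 35.
A ground atom is a predicate applied to a tuple of terms from H, so the count is the sum over predicates of |H|^arity:
  p: 35^2 = 1225;  q: 35^2 = 1225
Total ground atoms: 1225 + 1225 = 2450.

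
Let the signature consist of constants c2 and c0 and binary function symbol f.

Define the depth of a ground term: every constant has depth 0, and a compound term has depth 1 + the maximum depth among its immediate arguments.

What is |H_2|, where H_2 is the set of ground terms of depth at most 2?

38

Let N_k count ground terms of depth at most k. Each non-constant term of depth ≤ k is some function symbol applied to depth-≤(k−1) arguments, giving N_k = 2 + N_{k-1}^2.
N_0 = 2
N_1 = 2 + 2^2 = 6
N_2 = 2 + 6^2 = 38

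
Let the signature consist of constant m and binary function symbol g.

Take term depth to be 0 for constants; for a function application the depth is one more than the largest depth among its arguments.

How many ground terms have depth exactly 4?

Let N_k count ground terms of depth at most k. Each non-constant term of depth ≤ k is some function symbol applied to depth-≤(k−1) arguments, giving N_k = 1 + N_{k-1}^2.
N_0 = 1
N_1 = 1 + 1^2 = 2
N_2 = 1 + 2^2 = 5
N_3 = 1 + 5^2 = 26
N_4 = 1 + 26^2 = 677
Terms of depth exactly 4: N_4 − N_3 = 677 − 26 = 651.

651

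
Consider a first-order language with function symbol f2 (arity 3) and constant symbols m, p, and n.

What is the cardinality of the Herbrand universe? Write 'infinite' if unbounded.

infinite

The signature has at least one function symbol (f2, arity 3) and at least one constant (m).
Iterating f2 gives infinitely many distinct ground terms: m, f2(m, m, m), f2(f2(m, m, m), f2(m, m, m), f2(m, m, m)), ...
So the Herbrand universe is infinite.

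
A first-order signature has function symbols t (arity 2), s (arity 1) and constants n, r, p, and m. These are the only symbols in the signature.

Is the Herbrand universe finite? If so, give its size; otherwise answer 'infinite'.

The signature has at least one function symbol (t, arity 2) and at least one constant (n).
Iterating t gives infinitely many distinct ground terms: n, t(n, n), t(t(n, n), t(n, n)), ...
So the Herbrand universe is infinite.

infinite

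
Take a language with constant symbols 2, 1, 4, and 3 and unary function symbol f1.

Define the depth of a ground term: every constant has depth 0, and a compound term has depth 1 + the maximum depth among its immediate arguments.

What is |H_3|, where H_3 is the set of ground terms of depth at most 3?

16

Let N_k count ground terms of depth at most k. Each non-constant term of depth ≤ k is some function symbol applied to depth-≤(k−1) arguments, giving N_k = 4 + N_{k-1}.
N_0 = 4
N_1 = 4 + 4 = 8
N_2 = 4 + 8 = 12
N_3 = 4 + 12 = 16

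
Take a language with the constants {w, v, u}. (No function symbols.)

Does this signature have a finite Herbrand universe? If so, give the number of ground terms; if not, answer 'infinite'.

3

There are no function symbols, so every ground term is one of the 3 constants.
The Herbrand universe is {w, v, u}, which is finite with 3 elements.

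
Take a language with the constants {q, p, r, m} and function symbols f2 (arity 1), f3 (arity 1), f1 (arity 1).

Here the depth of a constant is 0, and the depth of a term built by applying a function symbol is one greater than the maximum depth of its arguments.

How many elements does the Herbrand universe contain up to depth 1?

16

If N_k denotes the number of depth-≤k ground terms, the 4 constants give N_0 = 4, and each function symbol of arity r contributes N_{k-1}^r new terms at level k: N_k = 4 + N_{k-1} + N_{k-1} + N_{k-1}.
N_0 = 4
N_1 = 4 + 4 + 4 + 4 = 16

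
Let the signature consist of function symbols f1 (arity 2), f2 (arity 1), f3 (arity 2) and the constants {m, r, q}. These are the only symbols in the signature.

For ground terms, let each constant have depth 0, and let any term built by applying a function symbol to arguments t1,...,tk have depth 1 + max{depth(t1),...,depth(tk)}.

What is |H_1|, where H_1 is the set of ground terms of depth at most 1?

Let N_k count ground terms of depth at most k. Each non-constant term of depth ≤ k is some function symbol applied to depth-≤(k−1) arguments, giving N_k = 3 + N_{k-1}^2 + N_{k-1} + N_{k-1}^2.
N_0 = 3
N_1 = 3 + 3^2 + 3 + 3^2 = 24

24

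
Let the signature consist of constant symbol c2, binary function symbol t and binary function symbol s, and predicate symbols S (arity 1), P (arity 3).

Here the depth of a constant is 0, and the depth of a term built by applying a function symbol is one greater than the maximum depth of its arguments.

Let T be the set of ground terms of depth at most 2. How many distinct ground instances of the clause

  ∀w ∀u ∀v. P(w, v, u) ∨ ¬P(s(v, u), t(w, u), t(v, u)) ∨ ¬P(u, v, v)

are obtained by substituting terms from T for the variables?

6859

Ground terms of depth ≤ 2:
  Let N_k = |{terms of depth ≤ k}|. Then N_0 = 1 and N_k = 1 + N_{k-1}^2 + N_{k-1}^2 for k ≥ 1 (one summand per function symbol, arity giving the exponent).
  N_0 = 1
  N_1 = 1 + 1^2 + 1^2 = 3
  N_2 = 1 + 3^2 + 3^2 = 19
So there are 19 ground terms available for substitution.
Each of w, u, v ranges independently over the available ground terms, and distinct assignments produce distinct instances.
Number of ground instances = 19^3 = 6859.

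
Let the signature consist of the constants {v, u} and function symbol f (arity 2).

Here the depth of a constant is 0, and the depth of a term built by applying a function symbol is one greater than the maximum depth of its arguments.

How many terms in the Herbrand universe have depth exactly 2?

32

Write N_k for the number of ground terms of depth ≤ k. A term of depth ≤ k is either a constant or a function symbol applied to arguments of depth ≤ k−1, so N_k = 2 + N_{k-1}^2.
N_0 = 2
N_1 = 2 + 2^2 = 6
N_2 = 2 + 6^2 = 38
Terms of depth exactly 2: N_2 − N_1 = 38 − 6 = 32.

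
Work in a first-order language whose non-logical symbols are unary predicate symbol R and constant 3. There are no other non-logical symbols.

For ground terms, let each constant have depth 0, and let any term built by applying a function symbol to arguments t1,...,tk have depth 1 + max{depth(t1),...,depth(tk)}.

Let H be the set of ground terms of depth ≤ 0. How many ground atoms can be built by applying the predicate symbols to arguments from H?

1

First count ground terms of depth ≤ 0.
With no function symbols every ground term is a constant, so there is exactly 1 ground term at every depth bound.
N_0 = 1
Explicitly: 3.
So |H| = 1.
Each predicate of arity r yields |H|^r ground atoms (one per choice of an r-tuple from H):
  R: 1
Total ground atoms: 1.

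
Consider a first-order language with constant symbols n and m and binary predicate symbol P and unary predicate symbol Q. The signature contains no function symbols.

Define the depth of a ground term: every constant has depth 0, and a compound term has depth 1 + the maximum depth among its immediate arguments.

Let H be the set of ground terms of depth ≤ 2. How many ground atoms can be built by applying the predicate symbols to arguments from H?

6

First count ground terms of depth ≤ 2.
With no function symbols every ground term is a constant, so there are exactly 2 ground terms at every depth bound.
N_0 = 2
N_1 = 2
N_2 = 2
So |H| = 2.
For each predicate symbol, the number of ground atoms is |H| raised to its arity; summing:
  P: 2^2 = 4;  Q: 2
Total ground atoms: 4 + 2 = 6.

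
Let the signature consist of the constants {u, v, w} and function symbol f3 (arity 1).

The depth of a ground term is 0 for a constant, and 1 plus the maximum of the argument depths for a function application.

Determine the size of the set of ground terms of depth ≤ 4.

15

Write N_k for the number of ground terms of depth ≤ k. A term of depth ≤ k is either a constant or a function symbol applied to arguments of depth ≤ k−1, so N_k = 3 + N_{k-1}.
N_0 = 3
N_1 = 3 + 3 = 6
N_2 = 3 + 6 = 9
N_3 = 3 + 9 = 12
N_4 = 3 + 12 = 15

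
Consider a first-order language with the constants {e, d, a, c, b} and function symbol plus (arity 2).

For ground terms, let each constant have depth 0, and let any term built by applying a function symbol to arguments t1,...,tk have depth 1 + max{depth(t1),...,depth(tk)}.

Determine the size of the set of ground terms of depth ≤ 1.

30

Count level by level. With function symbols plus/2, the terms of depth ≤ k are the 5 constants together with each function applied to depth-≤(k−1) tuples, so N_k = 5 + N_{k-1}^2.
N_0 = 5
N_1 = 5 + 5^2 = 30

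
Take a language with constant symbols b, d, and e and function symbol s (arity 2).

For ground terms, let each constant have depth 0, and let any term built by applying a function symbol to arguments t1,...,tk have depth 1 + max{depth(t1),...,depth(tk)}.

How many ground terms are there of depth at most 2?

147

Let N_k = |{terms of depth ≤ k}|. Then N_0 = 3 and N_k = 3 + N_{k-1}^2 for k ≥ 1 (one summand per function symbol, arity giving the exponent).
N_0 = 3
N_1 = 3 + 3^2 = 12
N_2 = 3 + 12^2 = 147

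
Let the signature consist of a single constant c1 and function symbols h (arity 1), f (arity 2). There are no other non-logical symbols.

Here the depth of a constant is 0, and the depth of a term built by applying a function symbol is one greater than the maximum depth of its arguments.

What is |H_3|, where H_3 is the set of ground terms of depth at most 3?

Let N_k = |{terms of depth ≤ k}|. Then N_0 = 1 and N_k = 1 + N_{k-1} + N_{k-1}^2 for k ≥ 1 (one summand per function symbol, arity giving the exponent).
N_0 = 1
N_1 = 1 + 1 + 1^2 = 3
N_2 = 1 + 3 + 3^2 = 13
N_3 = 1 + 13 + 13^2 = 183

183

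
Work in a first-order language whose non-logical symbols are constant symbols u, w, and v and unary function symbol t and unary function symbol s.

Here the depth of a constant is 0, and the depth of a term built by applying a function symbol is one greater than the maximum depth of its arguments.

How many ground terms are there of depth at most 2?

Let N_k count ground terms of depth at most k. Each non-constant term of depth ≤ k is some function symbol applied to depth-≤(k−1) arguments, giving N_k = 3 + N_{k-1} + N_{k-1}.
N_0 = 3
N_1 = 3 + 3 + 3 = 9
N_2 = 3 + 9 + 9 = 21

21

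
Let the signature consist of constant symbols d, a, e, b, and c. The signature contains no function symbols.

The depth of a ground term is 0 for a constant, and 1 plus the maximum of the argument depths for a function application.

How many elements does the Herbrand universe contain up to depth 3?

With no function symbols every ground term is a constant, so there are exactly 5 ground terms at every depth bound.
N_0 = 5
N_1 = 5
N_2 = 5
N_3 = 5
Explicitly: d, a, e, b, c.

5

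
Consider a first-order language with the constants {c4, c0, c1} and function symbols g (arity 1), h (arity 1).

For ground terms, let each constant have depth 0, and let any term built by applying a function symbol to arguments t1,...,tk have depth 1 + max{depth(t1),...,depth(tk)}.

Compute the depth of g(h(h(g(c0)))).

depth(g(c0)) = 1 + depth(c0) = 1 + 0 = 1
depth(h(g(c0))) = 1 + depth(g(c0)) = 1 + 1 = 2
depth(h(h(g(c0)))) = 1 + depth(h(g(c0))) = 1 + 2 = 3
depth(g(h(h(g(c0))))) = 1 + depth(h(h(g(c0)))) = 1 + 3 = 4

4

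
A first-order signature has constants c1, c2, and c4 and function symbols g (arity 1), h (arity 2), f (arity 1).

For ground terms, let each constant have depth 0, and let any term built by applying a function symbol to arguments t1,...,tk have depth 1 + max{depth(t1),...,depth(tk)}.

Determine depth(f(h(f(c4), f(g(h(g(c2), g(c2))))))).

6

depth(f(c4)) = 1 + depth(c4) = 1 + 0 = 1
depth(g(c2)) = 1 + depth(c2) = 1 + 0 = 1
depth(h(g(c2), g(c2))) = 1 + max(1, 1) = 2
depth(g(h(g(c2), g(c2)))) = 1 + depth(h(g(c2), g(c2))) = 1 + 2 = 3
depth(f(g(h(g(c2), g(c2))))) = 1 + depth(g(h(g(c2), g(c2)))) = 1 + 3 = 4
depth(h(f(c4), f(g(h(g(c2), g(c2)))))) = 1 + max(1, 4) = 5
depth(f(h(f(c4), f(g(h(g(c2), g(c2))))))) = 1 + depth(h(f(c4), f(g(h(g(c2), g(c2)))))) = 1 + 5 = 6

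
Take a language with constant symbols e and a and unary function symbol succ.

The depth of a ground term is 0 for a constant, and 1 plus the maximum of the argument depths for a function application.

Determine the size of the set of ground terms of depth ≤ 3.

Write N_k for the number of ground terms of depth ≤ k. A term of depth ≤ k is either a constant or a function symbol applied to arguments of depth ≤ k−1, so N_k = 2 + N_{k-1}.
N_0 = 2
N_1 = 2 + 2 = 4
N_2 = 2 + 4 = 6
N_3 = 2 + 6 = 8
Explicitly: e, a, succ(e), succ(a), succ(succ(e)), succ(succ(a)), succ(succ(succ(e))), succ(succ(succ(a))).

8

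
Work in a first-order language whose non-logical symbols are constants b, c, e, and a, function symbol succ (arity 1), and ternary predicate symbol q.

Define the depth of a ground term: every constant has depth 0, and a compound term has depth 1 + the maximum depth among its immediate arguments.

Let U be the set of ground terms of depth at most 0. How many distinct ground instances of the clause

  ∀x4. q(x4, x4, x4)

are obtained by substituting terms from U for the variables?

Ground terms of depth ≤ 0:
  Count level by level. With function symbols succ/1, the terms of depth ≤ k are the 4 constants together with each function applied to depth-≤(k−1) tuples, so N_k = 4 + N_{k-1}.
  N_0 = 4
So there are 4 ground terms available for substitution.
There is 1 variable to instantiate (x4),  occurring in at least one literal, so different choices give different ground instances.
Number of ground instances = 4.

4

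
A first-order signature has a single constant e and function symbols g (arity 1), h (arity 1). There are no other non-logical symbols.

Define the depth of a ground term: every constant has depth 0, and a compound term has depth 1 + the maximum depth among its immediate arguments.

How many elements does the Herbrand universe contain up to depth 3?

Let N_k = |{terms of depth ≤ k}|. Then N_0 = 1 and N_k = 1 + N_{k-1} + N_{k-1} for k ≥ 1 (one summand per function symbol, arity giving the exponent).
N_0 = 1
N_1 = 1 + 1 + 1 = 3
N_2 = 1 + 3 + 3 = 7
N_3 = 1 + 7 + 7 = 15

15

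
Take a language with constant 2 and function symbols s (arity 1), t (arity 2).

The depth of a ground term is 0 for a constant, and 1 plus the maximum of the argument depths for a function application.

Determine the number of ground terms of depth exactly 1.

Count level by level. With function symbols s/1, t/2, the terms of depth ≤ k are the 1 constant together with each function applied to depth-≤(k−1) tuples, so N_k = 1 + N_{k-1} + N_{k-1}^2.
N_0 = 1
N_1 = 1 + 1 + 1^2 = 3
Terms of depth exactly 1: N_1 − N_0 = 3 − 1 = 2.

2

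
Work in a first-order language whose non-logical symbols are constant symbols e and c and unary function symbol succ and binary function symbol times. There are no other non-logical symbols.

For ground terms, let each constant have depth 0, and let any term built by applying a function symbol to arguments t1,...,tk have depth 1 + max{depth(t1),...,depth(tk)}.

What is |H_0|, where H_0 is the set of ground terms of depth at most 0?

2

If N_k denotes the number of depth-≤k ground terms, the 2 constants give N_0 = 2, and each function symbol of arity r contributes N_{k-1}^r new terms at level k: N_k = 2 + N_{k-1} + N_{k-1}^2.
N_0 = 2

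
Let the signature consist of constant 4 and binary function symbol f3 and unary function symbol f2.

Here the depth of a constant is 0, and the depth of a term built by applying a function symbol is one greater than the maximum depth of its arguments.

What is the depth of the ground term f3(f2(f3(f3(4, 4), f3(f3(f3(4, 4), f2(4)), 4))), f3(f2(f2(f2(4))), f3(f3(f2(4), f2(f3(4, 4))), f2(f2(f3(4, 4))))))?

depth(f3(4, 4)) = 1 + max(0, 0) = 1
depth(f2(4)) = 1 + depth(4) = 1 + 0 = 1
depth(f3(f3(4, 4), f2(4))) = 1 + max(1, 1) = 2
depth(f3(f3(f3(4, 4), f2(4)), 4)) = 1 + max(2, 0) = 3
depth(f3(f3(4, 4), f3(f3(f3(4, 4), f2(4)), 4))) = 1 + max(1, 3) = 4
depth(f2(f3(f3(4, 4), f3(f3(f3(4, 4), f2(4)), 4)))) = 1 + depth(f3(f3(4, 4), f3(f3(f3(4, 4), f2(4)), 4))) = 1 + 4 = 5
depth(f2(f2(4))) = 1 + depth(f2(4)) = 1 + 1 = 2
depth(f2(f2(f2(4)))) = 1 + depth(f2(f2(4))) = 1 + 2 = 3
depth(f2(f3(4, 4))) = 1 + depth(f3(4, 4)) = 1 + 1 = 2
depth(f3(f2(4), f2(f3(4, 4)))) = 1 + max(1, 2) = 3
depth(f2(f2(f3(4, 4)))) = 1 + depth(f2(f3(4, 4))) = 1 + 2 = 3
depth(f3(f3(f2(4), f2(f3(4, 4))), f2(f2(f3(4, 4))))) = 1 + max(3, 3) = 4
depth(f3(f2(f2(f2(4))), f3(f3(f2(4), f2(f3(4, 4))), f2(f2(f3(4, 4)))))) = 1 + max(3, 4) = 5
depth(f3(f2(f3(f3(4, 4), f3(f3(f3(4, 4), f2(4)), 4))), f3(f2(f2(f2(4))), f3(f3(f2(4), f2(f3(4, 4))), f2(f2(f3(4, 4))))))) = 1 + max(5, 5) = 6

6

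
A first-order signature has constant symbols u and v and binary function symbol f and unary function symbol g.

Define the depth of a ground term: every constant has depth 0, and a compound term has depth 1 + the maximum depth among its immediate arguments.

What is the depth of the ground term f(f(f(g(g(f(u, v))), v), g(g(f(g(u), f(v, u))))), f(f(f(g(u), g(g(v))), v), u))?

depth(f(u, v)) = 1 + max(0, 0) = 1
depth(g(f(u, v))) = 1 + depth(f(u, v)) = 1 + 1 = 2
depth(g(g(f(u, v)))) = 1 + depth(g(f(u, v))) = 1 + 2 = 3
depth(f(g(g(f(u, v))), v)) = 1 + max(3, 0) = 4
depth(g(u)) = 1 + depth(u) = 1 + 0 = 1
depth(f(v, u)) = 1 + max(0, 0) = 1
depth(f(g(u), f(v, u))) = 1 + max(1, 1) = 2
depth(g(f(g(u), f(v, u)))) = 1 + depth(f(g(u), f(v, u))) = 1 + 2 = 3
depth(g(g(f(g(u), f(v, u))))) = 1 + depth(g(f(g(u), f(v, u)))) = 1 + 3 = 4
depth(f(f(g(g(f(u, v))), v), g(g(f(g(u), f(v, u)))))) = 1 + max(4, 4) = 5
depth(g(v)) = 1 + depth(v) = 1 + 0 = 1
depth(g(g(v))) = 1 + depth(g(v)) = 1 + 1 = 2
depth(f(g(u), g(g(v)))) = 1 + max(1, 2) = 3
depth(f(f(g(u), g(g(v))), v)) = 1 + max(3, 0) = 4
depth(f(f(f(g(u), g(g(v))), v), u)) = 1 + max(4, 0) = 5
depth(f(f(f(g(g(f(u, v))), v), g(g(f(g(u), f(v, u))))), f(f(f(g(u), g(g(v))), v), u))) = 1 + max(5, 5) = 6

6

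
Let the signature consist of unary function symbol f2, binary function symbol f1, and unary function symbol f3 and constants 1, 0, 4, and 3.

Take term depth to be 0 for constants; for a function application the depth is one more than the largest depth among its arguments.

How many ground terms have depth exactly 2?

816

Count level by level. With function symbols f2/1, f1/2, f3/1, the terms of depth ≤ k are the 4 constants together with each function applied to depth-≤(k−1) tuples, so N_k = 4 + N_{k-1} + N_{k-1}^2 + N_{k-1}.
N_0 = 4
N_1 = 4 + 4 + 4^2 + 4 = 28
N_2 = 4 + 28 + 28^2 + 28 = 844
Terms of depth exactly 2: N_2 − N_1 = 844 − 28 = 816.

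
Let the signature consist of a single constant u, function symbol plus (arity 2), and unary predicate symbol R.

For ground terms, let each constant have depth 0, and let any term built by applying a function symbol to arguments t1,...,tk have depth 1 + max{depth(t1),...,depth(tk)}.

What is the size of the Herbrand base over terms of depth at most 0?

1

First count ground terms of depth ≤ 0.
Let N_k count ground terms of depth at most k. Each non-constant term of depth ≤ k is some function symbol applied to depth-≤(k−1) arguments, giving N_k = 1 + N_{k-1}^2.
N_0 = 1
Explicitly: u.
So |H| = 1.
For each predicate symbol, the number of ground atoms is |H| raised to its arity; summing:
  R: 1
Total ground atoms: 1.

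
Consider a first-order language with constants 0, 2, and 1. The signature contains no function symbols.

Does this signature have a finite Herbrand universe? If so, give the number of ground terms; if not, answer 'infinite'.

3

There are no function symbols, so every ground term is one of the 3 constants.
The Herbrand universe is {0, 2, 1}, which is finite with 3 elements.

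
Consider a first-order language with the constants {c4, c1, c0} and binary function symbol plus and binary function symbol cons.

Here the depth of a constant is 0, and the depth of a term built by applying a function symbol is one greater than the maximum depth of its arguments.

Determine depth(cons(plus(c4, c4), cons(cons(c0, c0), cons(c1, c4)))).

3

depth(plus(c4, c4)) = 1 + max(0, 0) = 1
depth(cons(c0, c0)) = 1 + max(0, 0) = 1
depth(cons(c1, c4)) = 1 + max(0, 0) = 1
depth(cons(cons(c0, c0), cons(c1, c4))) = 1 + max(1, 1) = 2
depth(cons(plus(c4, c4), cons(cons(c0, c0), cons(c1, c4)))) = 1 + max(1, 2) = 3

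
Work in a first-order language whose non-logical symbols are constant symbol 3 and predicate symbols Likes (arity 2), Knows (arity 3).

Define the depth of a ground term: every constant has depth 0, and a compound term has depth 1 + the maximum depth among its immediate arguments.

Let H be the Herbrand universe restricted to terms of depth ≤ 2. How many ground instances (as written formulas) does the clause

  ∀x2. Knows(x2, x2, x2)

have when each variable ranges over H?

1

Ground terms of depth ≤ 2:
  With no function symbols every ground term is a constant, so there is exactly 1 ground term at every depth bound.
  N_0 = 1
  N_1 = 1
  N_2 = 1
  Explicitly: 3.
So there is exactly 1 ground term available for substitution.
The clause has 1 distinct variable (x2), which appears in the body. In the free term algebra distinct substitutions yield syntactically distinct ground instances.
Number of ground instances = 1.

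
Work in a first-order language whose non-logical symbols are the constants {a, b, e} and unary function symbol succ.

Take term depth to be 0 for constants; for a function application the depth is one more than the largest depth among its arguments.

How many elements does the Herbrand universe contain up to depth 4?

15

Let N_k = |{terms of depth ≤ k}|. Then N_0 = 3 and N_k = 3 + N_{k-1} for k ≥ 1 (one summand per function symbol, arity giving the exponent).
N_0 = 3
N_1 = 3 + 3 = 6
N_2 = 3 + 6 = 9
N_3 = 3 + 9 = 12
N_4 = 3 + 12 = 15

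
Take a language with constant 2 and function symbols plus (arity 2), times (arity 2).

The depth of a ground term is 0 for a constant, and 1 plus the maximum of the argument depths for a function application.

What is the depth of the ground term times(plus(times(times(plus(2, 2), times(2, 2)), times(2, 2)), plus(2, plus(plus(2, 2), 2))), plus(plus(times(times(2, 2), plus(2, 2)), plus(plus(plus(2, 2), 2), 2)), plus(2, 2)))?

6

depth(plus(2, 2)) = 1 + max(0, 0) = 1
depth(times(2, 2)) = 1 + max(0, 0) = 1
depth(times(plus(2, 2), times(2, 2))) = 1 + max(1, 1) = 2
depth(times(times(plus(2, 2), times(2, 2)), times(2, 2))) = 1 + max(2, 1) = 3
depth(plus(plus(2, 2), 2)) = 1 + max(1, 0) = 2
depth(plus(2, plus(plus(2, 2), 2))) = 1 + max(0, 2) = 3
depth(plus(times(times(plus(2, 2), times(2, 2)), times(2, 2)), plus(2, plus(plus(2, 2), 2)))) = 1 + max(3, 3) = 4
depth(times(times(2, 2), plus(2, 2))) = 1 + max(1, 1) = 2
depth(plus(plus(plus(2, 2), 2), 2)) = 1 + max(2, 0) = 3
depth(plus(times(times(2, 2), plus(2, 2)), plus(plus(plus(2, 2), 2), 2))) = 1 + max(2, 3) = 4
depth(plus(plus(times(times(2, 2), plus(2, 2)), plus(plus(plus(2, 2), 2), 2)), plus(2, 2))) = 1 + max(4, 1) = 5
depth(times(plus(times(times(plus(2, 2), times(2, 2)), times(2, 2)), plus(2, plus(plus(2, 2), 2))), plus(plus(times(times(2, 2), plus(2, 2)), plus(plus(plus(2, 2), 2), 2)), plus(2, 2)))) = 1 + max(4, 5) = 6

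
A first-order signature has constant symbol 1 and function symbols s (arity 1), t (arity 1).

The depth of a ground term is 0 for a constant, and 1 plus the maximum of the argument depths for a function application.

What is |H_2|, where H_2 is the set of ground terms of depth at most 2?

If N_k denotes the number of depth-≤k ground terms, the 1 constant gives N_0 = 1, and each function symbol of arity r contributes N_{k-1}^r new terms at level k: N_k = 1 + N_{k-1} + N_{k-1}.
N_0 = 1
N_1 = 1 + 1 + 1 = 3
N_2 = 1 + 3 + 3 = 7
Explicitly: 1, s(1), s(s(1)), s(t(1)), t(1), t(s(1)), t(t(1)).

7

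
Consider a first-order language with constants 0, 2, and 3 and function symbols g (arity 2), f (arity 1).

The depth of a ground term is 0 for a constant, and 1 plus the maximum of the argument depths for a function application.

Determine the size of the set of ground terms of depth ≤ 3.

Write N_k for the number of ground terms of depth ≤ k. A term of depth ≤ k is either a constant or a function symbol applied to arguments of depth ≤ k−1, so N_k = 3 + N_{k-1}^2 + N_{k-1}.
N_0 = 3
N_1 = 3 + 3^2 + 3 = 15
N_2 = 3 + 15^2 + 15 = 243
N_3 = 3 + 243^2 + 243 = 59295

59295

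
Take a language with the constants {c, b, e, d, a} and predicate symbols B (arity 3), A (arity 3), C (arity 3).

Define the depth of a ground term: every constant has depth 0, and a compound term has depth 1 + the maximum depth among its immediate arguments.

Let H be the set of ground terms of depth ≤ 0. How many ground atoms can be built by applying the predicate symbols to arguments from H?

375

First count ground terms of depth ≤ 0.
With no function symbols every ground term is a constant, so there are exactly 5 ground terms at every depth bound.
N_0 = 5
Explicitly: c, b, e, d, a.
So |H| = 5.
A ground atom is a predicate applied to a tuple of terms from H, so the count is the sum over predicates of |H|^arity:
  B: 5^3 = 125;  A: 5^3 = 125;  C: 5^3 = 125
Total ground atoms: 125 + 125 + 125 = 375.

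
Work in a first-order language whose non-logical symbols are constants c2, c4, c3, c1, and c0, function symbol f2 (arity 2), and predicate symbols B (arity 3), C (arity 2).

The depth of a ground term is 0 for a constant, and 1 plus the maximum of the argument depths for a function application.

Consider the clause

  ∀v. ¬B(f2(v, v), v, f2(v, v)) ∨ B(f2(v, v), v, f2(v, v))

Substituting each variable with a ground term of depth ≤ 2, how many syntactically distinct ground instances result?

905

Ground terms of depth ≤ 2:
  If N_k denotes the number of depth-≤k ground terms, the 5 constants give N_0 = 5, and each function symbol of arity r contributes N_{k-1}^r new terms at level k: N_k = 5 + N_{k-1}^2.
  N_0 = 5
  N_1 = 5 + 5^2 = 30
  N_2 = 5 + 30^2 = 905
So there are 905 ground terms available for substitution.
The body mentions the single quantified variable v; since ground terms form a free algebra, no two substitutions collapse to the same formula.
Number of ground instances = 905.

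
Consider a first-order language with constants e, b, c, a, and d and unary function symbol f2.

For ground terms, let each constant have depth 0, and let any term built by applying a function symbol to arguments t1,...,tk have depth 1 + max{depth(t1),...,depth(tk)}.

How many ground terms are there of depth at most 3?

Let N_k = |{terms of depth ≤ k}|. Then N_0 = 5 and N_k = 5 + N_{k-1} for k ≥ 1 (one summand per function symbol, arity giving the exponent).
N_0 = 5
N_1 = 5 + 5 = 10
N_2 = 5 + 10 = 15
N_3 = 5 + 15 = 20

20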